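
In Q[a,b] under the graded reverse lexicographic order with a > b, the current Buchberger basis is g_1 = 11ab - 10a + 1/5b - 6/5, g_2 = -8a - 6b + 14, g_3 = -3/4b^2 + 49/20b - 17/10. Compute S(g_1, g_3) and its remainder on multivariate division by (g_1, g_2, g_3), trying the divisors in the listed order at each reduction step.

lcm(LM(g_1), LM(g_3)) = ab^2.
S = (lcm/LT(g_1))·g_1 − (lcm/LT(g_3))·g_3 = 389/165ab + 1/55b^2 - 34/15a - 6/55b.
Reduce S modulo (g_1, g_2, g_3) in that order:
  leading term ab: subtract (389/1815)·g_1 from 389/165ab + 1/55b^2 - 34/15a - 6/55b → 1/55b^2 - 224/1815a - 1379/9075b + 778/3025
  leading term b^2: subtract (-4/165)·g_3 from 1/55b^2 - 224/1815a - 1379/9075b + 778/3025 → -224/1815a - 56/605b + 392/1815
  leading term a: subtract (28/1815)·g_2 from -224/1815a - 56/605b + 392/1815 → 0
The remainder is 0, so this S-polynomial contributes no new basis element.

S(g_1, g_3) = 389/165ab + 1/55b^2 - 34/15a - 6/55b; remainder on division = 0.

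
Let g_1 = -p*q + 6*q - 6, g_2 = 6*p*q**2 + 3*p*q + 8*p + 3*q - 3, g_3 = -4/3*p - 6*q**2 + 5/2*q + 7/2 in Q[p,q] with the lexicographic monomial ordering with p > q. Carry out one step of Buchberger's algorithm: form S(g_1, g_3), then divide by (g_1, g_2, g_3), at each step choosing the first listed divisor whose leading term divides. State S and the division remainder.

S(g_1, g_3) = -9/2*q**3 + 15/8*q**2 - 27/8*q + 6; remainder on division = -9/2*q**3 + 15/8*q**2 - 27/8*q + 6.

lcm(LM(g_1), LM(g_3)) = p*q.
S = (lcm/LT(g_1))·g_1 − (lcm/LT(g_3))·g_3 = -9/2*q**3 + 15/8*q**2 - 27/8*q + 6.
Reduce S modulo (g_1, g_2, g_3) in that order:
  leading term q**3: no divisor's leading term divides it; move -9/2*q**3 to the remainder.
  leading term q**2: no divisor's leading term divides it; move 15/8*q**2 to the remainder.
  leading term q: no divisor's leading term divides it; move -27/8*q to the remainder.
  leading term 1: no divisor's leading term divides it; move 6 to the remainder.
The remainder -9/2*q**3 + 15/8*q**2 - 27/8*q + 6 is nonzero, so it would be added as the next basis element.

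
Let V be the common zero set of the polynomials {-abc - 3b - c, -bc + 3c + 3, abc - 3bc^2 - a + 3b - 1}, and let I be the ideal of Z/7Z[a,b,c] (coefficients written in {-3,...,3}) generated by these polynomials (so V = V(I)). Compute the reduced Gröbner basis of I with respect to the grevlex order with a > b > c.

G = {a^2 - 2a - b - 3c - 1, ab - 3a + b - c - 1, b^2 + 3a + 3b + c + 2, ac + a + b - 2c, bc - 3c - 3, c^2 - 3a - 2c - 3}

Buchberger's algorithm terminates because the ascending chain of leading-term ideals stabilizes.

f_1 = -abc - 3b - c, LT = abc.
f_2 = -bc + 3c + 3, LT = bc.
f_3 = abc - 3bc^2 - a + 3b - 1, LT = abc.

S(f_1,f_2): lcm = abc. S = 3ac + 3a + 3b + c.
  leading term ac: no divisor's leading term divides it; move 3ac to the remainder.
  leading term a: no divisor's leading term divides it; move 3a to the remainder.
  leading term b: no divisor's leading term divides it; move 3b to the remainder.
  leading term c: no divisor's leading term divides it; move c to the remainder.
  remainder 3ac + 3a + 3b + c ≠ 0; add g_4 = 3ac + 3a + 3b + c to the basis.

S(f_1,f_3): lcm = abc. S = 3bc^2 + a + c + 1.
  leading term bc^2: subtract (-3c)·f_2 from 3bc^2 + a + c + 1 → 2c^2 + a + 3c + 1
  leading term c^2: no divisor's leading term divides it; move 2c^2 to the remainder.
  leading term a: no divisor's leading term divides it; move a to the remainder.
  leading term c: no divisor's leading term divides it; move 3c to the remainder.
  leading term 1: no divisor's leading term divides it; move 1 to the remainder.
  remainder 2c^2 + a + 3c + 1 ≠ 0; add g_5 = 2c^2 + a + 3c + 1 to the basis.

S(f_1,g_4): lcm = abc. S = -ab - b^2 + 2bc + 3b + c.
  leading term ab: no divisor's leading term divides it; move -ab to the remainder.
  leading term b^2: no divisor's leading term divides it; move -b^2 to the remainder.
  leading term bc: subtract (-2)·f_2 from 2bc + 3b + c → 3b - 1
  leading term b: no divisor's leading term divides it; move 3b to the remainder.
  leading term 1: no divisor's leading term divides it; move -1 to the remainder.
  remainder -ab - b^2 + 3b - 1 ≠ 0; add g_6 = -ab - b^2 + 3b - 1 to the basis.

S(f_1,g_5): lcm = abc^2. S = 3a^2b + 2abc + 3ab + 3bc + c^2.
  leading term a^2b: subtract (-3a)·g_6 from 3a^2b + 2abc + 3ab + 3bc + c^2 → -3ab^2 + 2abc - 2ab + 3bc + c^2 - 3a
  leading term ab^2: subtract (3b)·g_6 from -3ab^2 + 2abc - 2ab + 3bc + c^2 - 3a → 3b^3 + 2abc - 2ab - 2b^2 + 3bc + c^2 - 3a + 3b
  leading term b^3: no divisor's leading term divides it; move 3b^3 to the remainder.
  leading term abc: subtract (-2)·f_1 from 2abc - 2ab - 2b^2 + 3bc + c^2 - 3a + 3b → -2ab - 2b^2 + 3bc + c^2 - 3a - 3b - 2c
  leading term ab: subtract (2)·g_6 from -2ab - 2b^2 + 3bc + c^2 - 3a - 3b - 2c → 3bc + c^2 - 3a - 2b - 2c + 2
  leading term bc: subtract (-3)·f_2 from 3bc + c^2 - 3a - 2b - 2c + 2 → c^2 - 3a - 2b - 3
  leading term c^2: subtract (-3)·g_5 from c^2 - 3a - 2b - 3 → -2b + 2c
  leading term b: no divisor's leading term divides it; move -2b to the remainder.
  leading term c: no divisor's leading term divides it; move 2c to the remainder.
  remainder 3b^3 - 2b + 2c ≠ 0; add g_7 = 3b^3 - 2b + 2c to the basis.

S(f_2,g_5): lcm = bc^2. S = 3ab + 2bc - 3c^2 + 3b - 3c.
  leading term ab: subtract (-3)·g_6 from 3ab + 2bc - 3c^2 + 3b - 3c → -3b^2 + 2bc - 3c^2 - 2b - 3c - 3
  leading term b^2: no divisor's leading term divides it; move -3b^2 to the remainder.
  leading term bc: subtract (-2)·f_2 from 2bc - 3c^2 - 2b - 3c - 3 → -3c^2 - 2b + 3c + 3
  leading term c^2: subtract (2)·g_5 from -3c^2 - 2b + 3c + 3 → -2a - 2b - 3c + 1
  leading term a: no divisor's leading term divides it; move -2a to the remainder.
  leading term b: no divisor's leading term divides it; move -2b to the remainder.
  leading term c: no divisor's leading term divides it; move -3c to the remainder.
  leading term 1: no divisor's leading term divides it; move 1 to the remainder.
  remainder -3b^2 - 2a - 2b - 3c + 1 ≠ 0; add g_8 = -3b^2 - 2a - 2b - 3c + 1 to the basis.

S(g_4,g_5): lcm = ac^2. S = 3a^2 + 3ac + bc - 2c^2 + 3a.
  leading term a^2: no divisor's leading term divides it; move 3a^2 to the remainder.
  leading term ac: subtract (1)·g_4 from 3ac + bc - 2c^2 + 3a → bc - 2c^2 - 3b - c
  leading term bc: subtract (-1)·f_2 from bc - 2c^2 - 3b - c → -2c^2 - 3b + 2c + 3
  leading term c^2: subtract (-1)·g_5 from -2c^2 - 3b + 2c + 3 → a - 3b - 2c - 3
  leading term a: no divisor's leading term divides it; move a to the remainder.
  leading term b: no divisor's leading term divides it; move -3b to the remainder.
  leading term c: no divisor's leading term divides it; move -2c to the remainder.
  leading term 1: no divisor's leading term divides it; move -3 to the remainder.
  remainder 3a^2 + a - 3b - 2c - 3 ≠ 0; add g_9 = 3a^2 + a - 3b - 2c - 3 to the basis.

The other S-polynomials (S(f_2,f_3), S(f_2,g_4), S(f_3,g_4), S(f_3,g_5), S(f_1,g_6), S(f_2,g_6), S(f_3,g_6), S(g_4,g_6), S(g_5,g_6), S(f_1,g_7), S(f_2,g_7), S(f_3,g_7), S(g_4,g_7), S(g_5,g_7), S(g_6,g_7), S(f_1,g_8), S(f_2,g_8), S(f_3,g_8), S(g_4,g_8), S(g_5,g_8), S(g_6,g_8), S(g_7,g_8), S(f_1,g_9), S(f_2,g_9), S(f_3,g_9), S(g_4,g_9), S(g_5,g_9), S(g_6,g_9), S(g_7,g_9), S(g_8,g_9)) all reduce to 0 modulo the current basis, so we have a Gröbner basis.
Inter-reduce: drop elements whose leading term is divisible by another's, tail-reduce, and make monic.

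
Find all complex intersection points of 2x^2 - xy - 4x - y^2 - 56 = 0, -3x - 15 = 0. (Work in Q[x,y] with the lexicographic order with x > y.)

{(-5, -2), (-5, 7)}

Compute a lex Gröbner basis by Buchberger's algorithm.
f_1 = 2x^2 - xy - 4x - y^2 - 56, LT = x^2.
f_2 = -3x - 15, LT = x.

S(f_1,f_2): lcm = x^2. S = -1/2xy - 7x - 1/2y^2 - 28.
  leading term xy: subtract (1/6y)·f_2 from -1/2xy - 7x - 1/2y^2 - 28 → -7x - 1/2y^2 + 5/2y - 28
  leading term x: subtract (7/3)·f_2 from -7x - 1/2y^2 + 5/2y - 28 → -1/2y^2 + 5/2y + 7
  leading term y^2: no divisor's leading term divides it; move -1/2y^2 to the remainder.
  leading term y: no divisor's leading term divides it; move 5/2y to the remainder.
  leading term 1: no divisor's leading term divides it; move 7 to the remainder.
  remainder -1/2y^2 + 5/2y + 7 ≠ 0; add h_3 = -1/2y^2 + 5/2y + 7 to the basis.

The other S-polynomials (S(f_1,h_3), S(f_2,h_3)) all reduce to 0 modulo the current basis, so we have a Gröbner basis.
Inter-reduce: drop elements whose leading term is divisible by another's, tail-reduce, and make monic.
Reduced Gröbner basis: {x + 5, y^2 - 5y - 14}.

Elimination: the polynomial y^2 - 5y - 14 lies in the elimination ideal for y, so y ∈ {-2, 7}. For each such y, the remaining basis elements (now univariate) give the rest of the solution.
  y = -2: the earlier basis element becomes x + 5 = 0, giving x = -5 — point (-5, -2).
  y = 7: the earlier basis element becomes x + 5 = 0, giving x = -5 — point (-5, 7).
Each listed point satisfies every original equation (direct substitution).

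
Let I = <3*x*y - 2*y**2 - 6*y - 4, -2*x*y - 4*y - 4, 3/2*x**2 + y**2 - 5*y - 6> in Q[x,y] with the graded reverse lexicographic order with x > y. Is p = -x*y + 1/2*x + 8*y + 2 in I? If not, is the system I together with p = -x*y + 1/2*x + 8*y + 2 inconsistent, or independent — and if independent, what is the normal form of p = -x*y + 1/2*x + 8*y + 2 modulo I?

First compute the reduced Gröbner basis of I by Buchberger's algorithm.
f_1 = 3*x*y - 2*y**2 - 6*y - 4, LT = x*y.
f_2 = -2*x*y - 4*y - 4, LT = x*y.
f_3 = 3/2*x**2 + y**2 - 5*y - 6, LT = x**2.

S(f_1,f_2): lcm = x*y. S = -2/3*y**2 - 4*y - 10/3.
  leading term y**2: no divisor's leading term divides it; move -2/3*y**2 to the remainder.
  leading term y: no divisor's leading term divides it; move -4*y to the remainder.
  leading term 1: no divisor's leading term divides it; move -10/3 to the remainder.
  remainder -2/3*y**2 - 4*y - 10/3 ≠ 0; add h_4 = -2/3*y**2 - 4*y - 10/3 to the basis.

S(f_1,f_3): lcm = x**2*y. S = -2/3*x*y**2 - 2/3*y**3 - 2*x*y + 10/3*y**2 - 4/3*x + 4*y.
  leading term x*y**2: subtract (-2/9*y)·f_1 from -2/3*x*y**2 - 2/3*y**3 - 2*x*y + 10/3*y**2 - 4/3*x + 4*y → -10/9*y**3 - 2*x*y + 2*y**2 - 4/3*x + 28/9*y
  leading term y**3: subtract (5/3*y)·h_4 from -10/9*y**3 - 2*x*y + 2*y**2 - 4/3*x + 28/9*y → -2*x*y + 26/3*y**2 - 4/3*x + 26/3*y
  leading term x*y: subtract (-2/3)·f_1 from -2*x*y + 26/3*y**2 - 4/3*x + 26/3*y → 22/3*y**2 - 4/3*x + 14/3*y - 8/3
  leading term y**2: subtract (-11)·h_4 from 22/3*y**2 - 4/3*x + 14/3*y - 8/3 → -4/3*x - 118/3*y - 118/3
  leading term x: no divisor's leading term divides it; move -4/3*x to the remainder.
  leading term y: no divisor's leading term divides it; move -118/3*y to the remainder.
  leading term 1: no divisor's leading term divides it; move -118/3 to the remainder.
  remainder -4/3*x - 118/3*y - 118/3 ≠ 0; add h_5 = -4/3*x - 118/3*y - 118/3 to the basis.

S(f_2,f_3): lcm = x**2*y. S = -2/3*y**3 + 2*x*y + 10/3*y**2 + 2*x + 4*y.
  leading term y**3: subtract (y)·h_4 from -2/3*y**3 + 2*x*y + 10/3*y**2 + 2*x + 4*y → 2*x*y + 22/3*y**2 + 2*x + 22/3*y
  leading term x*y: subtract (2/3)·f_1 from 2*x*y + 22/3*y**2 + 2*x + 22/3*y → 26/3*y**2 + 2*x + 34/3*y + 8/3
  leading term y**2: subtract (-13)·h_4 from 26/3*y**2 + 2*x + 34/3*y + 8/3 → 2*x - 122/3*y - 122/3
  leading term x: subtract (-3/2)·h_5 from 2*x - 122/3*y - 122/3 → -299/3*y - 299/3
  leading term y: no divisor's leading term divides it; move -299/3*y to the remainder.
  leading term 1: no divisor's leading term divides it; move -299/3 to the remainder.
  remainder -299/3*y - 299/3 ≠ 0; add h_6 = -299/3*y - 299/3 to the basis.

The other S-polynomials (S(f_1,h_4), S(f_2,h_4), S(f_3,h_4), S(f_1,h_5), S(f_2,h_5), S(f_3,h_5), S(h_4,h_5), S(f_1,h_6), S(f_2,h_6), S(f_3,h_6), S(h_4,h_6), S(h_5,h_6)) all reduce to 0 modulo the current basis, so we have a Gröbner basis.
Inter-reduce: drop elements whose leading term is divisible by another's, tail-reduce, and make monic.
Reduced Gröbner basis: {x, y + 1}.
Label its elements g_1 = x, g_2 = y + 1.

Reduce p = -x*y + 1/2*x + 8*y + 2 modulo G:
  leading term x*y: subtract (-y)·g_1 from -x*y + 1/2*x + 8*y + 2 → 1/2*x + 8*y + 2
  leading term x: subtract (1/2)·g_1 from 1/2*x + 8*y + 2 → 8*y + 2
  leading term y: subtract (8)·g_2 from 8*y + 2 → -6
  leading term 1: no divisor's leading term divides it; move -6 to the remainder.
  normal form = -6.
The normal form is nonzero, so p ∉ I. Since p minus its normal form lies in I, I + (p) = I + (r) where r = -6; decide whether this ideal is the whole ring.
Here r = -6 is a nonzero constant, hence a unit: 1 ∈ I + (p), the Gröbner basis of I + (p) is {1}, and the enlarged system has no common solution — adjoining p is inconsistent.

Ideal membership is decidable via reduction modulo a Gröbner basis.

Adjoining -x*y + 1/2*x + 8*y + 2 makes the ideal the whole ring: the system is inconsistent.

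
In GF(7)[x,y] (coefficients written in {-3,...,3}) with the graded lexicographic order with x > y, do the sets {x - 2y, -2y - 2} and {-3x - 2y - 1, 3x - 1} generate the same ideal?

Two ideals are equal iff their reduced Gröbner bases coincide (the reduced basis is unique for a fixed ordering).
Buchberger on the first generating set:
f_1 = x - 2y, LT = x.
f_2 = -2y - 2, LT = y.

The S-polynomials (S(f_1,f_2)) all reduce to 0 modulo the current basis, so we have a Gröbner basis.
Inter-reduce: drop elements whose leading term is divisible by another's, tail-reduce, and make monic.
Reduced Gröbner basis: {x + 2, y + 1}.

Buchberger on the second generating set:
h_1 = -3x - 2y - 1, LT = x.
h_2 = 3x - 1, LT = x.

S(h_1,h_2): lcm = x. S = 3y + 3.
  leading term y: no divisor's leading term divides it; move 3y to the remainder.
  leading term 1: no divisor's leading term divides it; move 3 to the remainder.
  remainder 3y + 3 ≠ 0; add k_3 = 3y + 3 to the basis.

The other S-polynomials (S(h_1,k_3), S(h_2,k_3)) all reduce to 0 modulo the current basis, so we have a Gröbner basis.
Inter-reduce: drop elements whose leading term is divisible by another's, tail-reduce, and make monic.
Reduced Gröbner basis: {x + 2, y + 1}.

The two bases agree; hence the ideals are identical.

Yes, the ideals are equal.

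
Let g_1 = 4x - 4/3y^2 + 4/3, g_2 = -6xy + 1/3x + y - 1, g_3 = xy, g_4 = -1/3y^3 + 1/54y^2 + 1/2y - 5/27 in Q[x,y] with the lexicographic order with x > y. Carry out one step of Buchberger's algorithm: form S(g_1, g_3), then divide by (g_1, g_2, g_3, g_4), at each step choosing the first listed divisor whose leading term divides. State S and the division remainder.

S(g_1, g_3) = -1/3y^3 + 1/3y; remainder on division = -1/54y^2 - 1/6y + 5/27.

lcm(LM(g_1), LM(g_3)) = xy.
S = (lcm/LT(g_1))·g_1 − (lcm/LT(g_3))·g_3 = -1/3y^3 + 1/3y.
Reduce S modulo (g_1, g_2, g_3, g_4) in that order:
  leading term y^3: subtract (1)·g_4 from -1/3y^3 + 1/3y → -1/54y^2 - 1/6y + 5/27
  leading term y^2: no divisor's leading term divides it; move -1/54y^2 to the remainder.
  leading term y: no divisor's leading term divides it; move -1/6y to the remainder.
  leading term 1: no divisor's leading term divides it; move 5/27 to the remainder.
The remainder -1/54y^2 - 1/6y + 5/27 is nonzero, so it would be added as the next basis element.
An S-polynomial is built so that the two leading terms cancel; whether anything survives reduction is exactly the Gröbner-basis criterion.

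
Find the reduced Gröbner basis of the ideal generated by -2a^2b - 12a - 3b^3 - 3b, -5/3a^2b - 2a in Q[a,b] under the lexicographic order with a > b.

f_1 = -2a^2b - 12a - 3b^3 - 3b, LT = a^2b.
f_2 = -5/3a^2b - 2a, LT = a^2b.

S(f_1,f_2): lcm = a^2b. S = 24/5a + 3/2b^3 + 3/2b.
  reduce S modulo (f_1, f_2):
  remainder 24/5a + 3/2b^3 + 3/2b ≠ 0; add g_3 = 24/5a + 3/2b^3 + 3/2b to the basis.

S(f_1,g_3): lcm = a^2b. S = -5/16ab^4 - 5/16ab^2 + 6a + 3/2b^3 + 3/2b.
  reduce S modulo (f_1, f_2, g_3):
  remainder 25/256b^7 + 25/128b^5 - 71/256b^3 - 3/8b ≠ 0; add g_4 = 25/256b^7 + 25/128b^5 - 71/256b^3 - 3/8b to the basis.

The other S-polynomials (S(f_2,g_3), S(f_1,g_4), S(f_2,g_4), S(g_3,g_4)) all reduce to 0 modulo the current basis, so we have a Gröbner basis.
Inter-reduce: drop elements whose leading term is divisible by another's, tail-reduce, and make monic.

G = {a + 5/16b^3 + 5/16b, b^7 + 2b^5 - 71/25b^3 - 96/25b}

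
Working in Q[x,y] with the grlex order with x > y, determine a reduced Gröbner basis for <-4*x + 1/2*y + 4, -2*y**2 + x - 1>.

f_1 = -4*x + 1/2*y + 4, LT = x.
f_2 = -2*y**2 + x - 1, LT = y**2.

The S-polynomials (S(f_1,f_2)) all reduce to 0 modulo the current basis, so we have a Gröbner basis.

G = {y**2 - 1/16*y, x - 1/8*y - 1}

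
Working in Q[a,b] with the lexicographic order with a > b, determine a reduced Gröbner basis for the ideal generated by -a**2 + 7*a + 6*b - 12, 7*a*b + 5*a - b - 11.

The reduced Gröbner basis is the canonical form of the ideal for this ordering.

f_1 = -a**2 + 7*a + 6*b - 12, LT = a**2.
f_2 = 7*a*b + 5*a - b - 11, LT = a*b.

S(f_1,f_2): lcm = a**2*b. S = -5/7*a**2 - 48/7*a*b + 11/7*a - 6*b**2 + 12*b.
  reduce S modulo (f_1, f_2):
  remainder 72/49*a - 6*b**2 + 330/49*b - 108/49 ≠ 0; add g_3 = 72/49*a - 6*b**2 + 330/49*b - 108/49 to the basis.

S(f_2,g_3): lcm = a*b. S = 5/7*a + 49/12*b**3 - 55/12*b**2 + 19/14*b - 11/7.
  reduce S modulo (f_1, f_2, g_3):
  remainder 49/12*b**3 - 5/3*b**2 - 23/12*b - 1/2 ≠ 0; add g_4 = 49/12*b**3 - 5/3*b**2 - 23/12*b - 1/2 to the basis.

The other S-polynomials (S(f_1,g_3), S(f_1,g_4), S(f_2,g_4), S(g_3,g_4)) all reduce to 0 modulo the current basis, so we have a Gröbner basis.
Inter-reduce: drop elements whose leading term is divisible by another's, tail-reduce, and make monic.

G = {a - 49/12*b**2 + 55/12*b - 3/2, b**3 - 20/49*b**2 - 23/49*b - 6/49}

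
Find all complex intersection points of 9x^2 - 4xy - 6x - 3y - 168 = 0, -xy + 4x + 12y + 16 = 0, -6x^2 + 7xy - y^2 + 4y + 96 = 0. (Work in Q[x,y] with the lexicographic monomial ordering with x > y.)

Compute a lex Gröbner basis by Buchberger's algorithm.
f_1 = 9x^2 - 4xy - 6x - 3y - 168, LT = x^2.
f_2 = -xy + 4x + 12y + 16, LT = xy.
f_3 = -6x^2 + 7xy - y^2 + 4y + 96, LT = x^2.

S(f_1,f_2): lcm = x^2y. S = 4x^2 - 4/9xy^2 + 34/3xy + 16x - 1/3y^2 - 56/3y.
  leading term x^2: subtract (4/9)·f_1 from 4x^2 - 4/9xy^2 + 34/3xy + 16x - 1/3y^2 - 56/3y → -4/9xy^2 + 118/9xy + 56/3x - 1/3y^2 - 52/3y + 224/3
  leading term xy^2: subtract (4/9y)·f_2 from -4/9xy^2 + 118/9xy + 56/3x - 1/3y^2 - 52/3y + 224/3 → 34/3xy + 56/3x - 17/3y^2 - 220/9y + 224/3
  leading term xy: subtract (-34/3)·f_2 from 34/3xy + 56/3x - 17/3y^2 - 220/9y + 224/3 → 64x - 17/3y^2 + 1004/9y + 256
  leading term x: no divisor's leading term divides it; move 64x to the remainder.
  leading term y^2: no divisor's leading term divides it; move -17/3y^2 to the remainder.
  leading term y: no divisor's leading term divides it; move 1004/9y to the remainder.
  leading term 1: no divisor's leading term divides it; move 256 to the remainder.
  remainder 64x - 17/3y^2 + 1004/9y + 256 ≠ 0; add h_4 = 64x - 17/3y^2 + 1004/9y + 256 to the basis.

S(f_1,f_3): lcm = x^2. S = 13/18xy - 2/3x - 1/6y^2 + 1/3y - 8/3.
  leading term xy: subtract (-13/18)·f_2 from 13/18xy - 2/3x - 1/6y^2 + 1/3y - 8/3 → 20/9x - 1/6y^2 + 9y + 80/9
  leading term x: subtract (5/144)·h_4 from 20/9x - 1/6y^2 + 9y + 80/9 → 13/432y^2 + 1661/324y
  leading term y^2: no divisor's leading term divides it; move 13/432y^2 to the remainder.
  leading term y: no divisor's leading term divides it; move 1661/324y to the remainder.
  remainder 13/432y^2 + 1661/324y ≠ 0; add h_5 = 13/432y^2 + 1661/324y to the basis.

S(f_2,f_3): lcm = x^2y. S = -4x^2 + 7/6xy^2 - 12xy - 16x - 1/6y^3 + 2/3y^2 + 16y.
  leading term x^2: subtract (-4/9)·f_1 from -4x^2 + 7/6xy^2 - 12xy - 16x - 1/6y^3 + 2/3y^2 + 16y → 7/6xy^2 - 124/9xy - 56/3x - 1/6y^3 + 2/3y^2 + 44/3y - 224/3
  leading term xy^2: subtract (-7/6y)·f_2 from 7/6xy^2 - 124/9xy - 56/3x - 1/6y^3 + 2/3y^2 + 44/3y - 224/3 → -82/9xy - 56/3x - 1/6y^3 + 44/3y^2 + 100/3y - 224/3
  leading term xy: subtract (82/9)·f_2 from -82/9xy - 56/3x - 1/6y^3 + 44/3y^2 + 100/3y - 224/3 → -496/9x - 1/6y^3 + 44/3y^2 - 76y - 1984/9
  leading term x: subtract (-31/36)·h_4 from -496/9x - 1/6y^3 + 44/3y^2 - 76y - 1984/9 → -1/6y^3 + 1057/108y^2 + 1625/81y
  leading term y^3: subtract (-72/13y)·h_5 from -1/6y^3 + 1057/108y^2 + 1625/81y → 53605/1404y^2 + 1625/81y
  leading term y^2: subtract (214420/169)·h_5 from 53605/1404y^2 + 1625/81y → -29587760/4563y
  leading term y: no divisor's leading term divides it; move -29587760/4563y to the remainder.
  remainder -29587760/4563y ≠ 0; add h_6 = -29587760/4563y to the basis.

S(f_1,h_4): lcm = x^2. S = 17/192xy^2 - 35/16xy - 14/3x - 1/3y - 56/3.
  leading term xy^2: subtract (-17/192y)·f_2 from 17/192xy^2 - 35/16xy - 14/3x - 1/3y - 56/3 → -11/6xy - 14/3x + 17/16y^2 + 13/12y - 56/3
  leading term xy: subtract (11/6)·f_2 from -11/6xy - 14/3x + 17/16y^2 + 13/12y - 56/3 → -12x + 17/16y^2 - 251/12y - 48
  leading term x: subtract (-3/16)·h_4 from -12x + 17/16y^2 - 251/12y - 48 → 0
  remainder 0.

S(f_2,h_4): lcm = xy. S = -4x + 17/192y^3 - 251/144y^2 - 16y - 16.
  leading term x: subtract (-1/16)·h_4 from -4x + 17/192y^3 - 251/144y^2 - 16y - 16 → 17/192y^3 - 151/72y^2 - 325/36y
  leading term y^3: subtract (153/52y)·h_5 from 17/192y^3 - 151/72y^2 - 325/36y → -10721/624y^2 - 325/36y
  leading term y^2: subtract (-96489/169)·h_5 from -10721/624y^2 - 325/36y → 1479388/507y
  leading term y: subtract (-9/20)·h_6 from 1479388/507y → 0
  remainder 0.

S(f_3,h_4): lcm = x^2. S = 17/192xy^2 - 419/144xy - 4x + 1/6y^2 - 2/3y - 16.
  leading term xy^2: subtract (-17/192y)·f_2 from 17/192xy^2 - 419/144xy - 4x + 1/6y^2 - 2/3y - 16 → -23/9xy - 4x + 59/48y^2 + 3/4y - 16
  leading term xy: subtract (23/9)·f_2 from -23/9xy - 4x + 59/48y^2 + 3/4y - 16 → -128/9x + 59/48y^2 - 359/12y - 512/9
  leading term x: subtract (-2/9)·h_4 from -128/9x + 59/48y^2 - 359/12y - 512/9 → -13/432y^2 - 1661/324y
  leading term y^2: subtract (-1)·h_5 from -13/432y^2 - 1661/324y → 0
  remainder 0.

S(f_1,h_5): leading monomials are coprime, so the S-polynomial reduces to 0 (Buchberger's first criterion).
S(f_2,h_5): lcm = xy^2. S = -6800/39xy - 12y^2 - 16y.
  leading term xy: subtract (6800/39)·f_2 from -6800/39xy - 12y^2 - 16y → -27200/39x - 12y^2 - 27408/13y - 108800/39
  leading term x: subtract (-425/39)·h_4 from -27200/39x - 12y^2 - 27408/13y - 108800/39 → -8629/117y^2 - 313316/351y
  leading term y^2: subtract (-414192/169)·h_5 from -8629/117y^2 - 313316/351y → 5917552/507y
  leading term y: subtract (-9/5)·h_6 from 5917552/507y → 0
  remainder 0.

S(f_3,h_5): leading monomials are coprime, so the S-polynomial reduces to 0 (Buchberger's first criterion).
S(h_4,h_5): leading monomials are coprime, so the S-polynomial reduces to 0 (Buchberger's first criterion).
S(f_1,h_6): leading monomials are coprime, so the S-polynomial reduces to 0 (Buchberger's first criterion).
S(f_2,h_6): lcm = xy. S = -4x - 12y - 16.
  leading term x: subtract (-1/16)·h_4 from -4x - 12y - 16 → -17/48y^2 - 181/36y
  leading term y^2: subtract (-153/13)·h_5 from -17/48y^2 - 181/36y → 719/13y
  leading term y: subtract (-252369/29587760)·h_6 from 719/13y → 0
  remainder 0.

S(f_3,h_6): leading monomials are coprime, so the S-polynomial reduces to 0 (Buchberger's first criterion).
S(h_4,h_6): leading monomials are coprime, so the S-polynomial reduces to 0 (Buchberger's first criterion).
S(h_5,h_6): lcm = y^2. S = 6644/39y.
  leading term y: subtract (-194337/7396940)·h_6 from 6644/39y → 0
  remainder 0.

Every S-polynomial of the final basis reduces to 0, so we have a Gröbner basis.
Inter-reduce: drop elements whose leading term is divisible by another's, tail-reduce, and make monic.
Reduced Gröbner basis: {x + 4, y}.

The lex basis is triangular: the last element involves only y. Solving y = 0 gives y ∈ {0}; substituting each value into the earlier elements determines the remaining variables.
  y = 0: the earlier basis element becomes x + 4 = 0, giving x = -4 — point (-4, 0).
Check: every point annihilates each of the original generators.

{(-4, 0)}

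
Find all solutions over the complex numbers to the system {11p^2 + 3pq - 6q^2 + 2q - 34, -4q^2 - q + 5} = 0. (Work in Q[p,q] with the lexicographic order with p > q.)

Compute a lex Gröbner basis by Buchberger's algorithm.
f_1 = 11p^2 + 3pq - 6q^2 + 2q - 34, LT = p^2.
f_2 = -4q^2 - q + 5, LT = q^2.

The S-polynomials (S(f_1,f_2)) all reduce to 0 modulo the current basis, so we have a Gröbner basis.
Inter-reduce: drop elements whose leading term is divisible by another's, tail-reduce, and make monic.
Reduced Gröbner basis: {p^2 + 3/11pq + 7/22q - 83/22, q^2 + 1/4q - 5/4}.

Since the basis is lex-ordered, q^2 + 1/4q - 5/4 is univariate in q. Its roots are {-5/4, 1}. Back-substituting each root into the other basis elements fixes the other coordinates.
  q = -5/4: the earlier basis element becomes p^2 - 15/44p - 367/88 = 0, giving p = 15/88 - sqrt(32521)/88, 15/88 + sqrt(32521)/88 — points (15/88 - sqrt(32521)/88, -5/4), (15/88 + sqrt(32521)/88, -5/4).
  q = 1: the earlier basis element becomes p^2 + 3/11p - 38/11 = 0, giving p = -2, 19/11 — points (-2, 1), (19/11, 1).
A lex Gröbner basis triangularizes the system, enabling back-substitution.

{(15/88 - sqrt(32521)/88, -5/4), (15/88 + sqrt(32521)/88, -5/4), (-2, 1), (19/11, 1)}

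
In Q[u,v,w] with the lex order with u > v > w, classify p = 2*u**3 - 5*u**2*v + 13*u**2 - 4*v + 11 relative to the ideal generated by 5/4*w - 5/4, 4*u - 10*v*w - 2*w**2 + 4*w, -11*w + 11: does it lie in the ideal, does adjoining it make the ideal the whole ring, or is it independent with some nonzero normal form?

First compute the reduced Gröbner basis of I by Buchberger's algorithm.
f_1 = 5/4*w - 5/4, LT = w.
f_2 = 4*u - 10*v*w - 2*w**2 + 4*w, LT = u.
f_3 = -11*w + 11, LT = w.

The S-polynomials (S(f_1,f_2), S(f_1,f_3), S(f_2,f_3)) all reduce to 0 modulo the current basis, so we have a Gröbner basis.
Inter-reduce: drop elements whose leading term is divisible by another's, tail-reduce, and make monic.
Reduced Gröbner basis: {u - 5/2*v + 1/2, w - 1}.
Label its elements g_1 = u - 5/2*v + 1/2, g_2 = w - 1.

Reduce p = 2*u**3 - 5*u**2*v + 13*u**2 - 4*v + 11 modulo G:
  leading term u**3: subtract (2*u**2)·g_1 from 2*u**3 - 5*u**2*v + 13*u**2 - 4*v + 11 → 12*u**2 - 4*v + 11
  leading term u**2: subtract (12*u)·g_1 from 12*u**2 - 4*v + 11 → 30*u*v - 6*u - 4*v + 11
  leading term u*v: subtract (30*v)·g_1 from 30*u*v - 6*u - 4*v + 11 → -6*u + 75*v**2 - 19*v + 11
  leading term u: subtract (-6)·g_1 from -6*u + 75*v**2 - 19*v + 11 → 75*v**2 - 34*v + 14
  leading term v**2: no divisor's leading term divides it; move 75*v**2 to the remainder.
  leading term v: no divisor's leading term divides it; move -34*v to the remainder.
  leading term 1: no divisor's leading term divides it; move 14 to the remainder.
  normal form = 75*v**2 - 34*v + 14.
The normal form is nonzero, so p ∉ I. Since p minus its normal form lies in I, I + (p) = I + (r) where r = 75*v**2 - 34*v + 14; decide whether this ideal is the whole ring.
Run Buchberger on G together with r (pairs among the g_i already reduce to 0 since G is a Gröbner basis):
g_1 = u - 5/2*v + 1/2, LT = u.
g_2 = w - 1, LT = w.
r = 75*v**2 - 34*v + 14, LT = v**2.

The S-polynomials (S(g_1,g_2), S(g_1,r), S(g_2,r)) all reduce to 0 modulo the current basis, so we have a Gröbner basis.
Inter-reduce: drop elements whose leading term is divisible by another's, tail-reduce, and make monic.
Reduced Gröbner basis: {u - 5/2*v + 1/2, v**2 - 34/75*v + 14/75, w - 1}.
The reduced Gröbner basis of I + (p) is {u - 5/2*v + 1/2, v**2 - 34/75*v + 14/75, w - 1} ≠ {1}, a proper ideal, so the enlarged system stays consistent: p is independent of I, with normal form 75*v**2 - 34*v + 14.

2*u**3 - 5*u**2*v + 13*u**2 - 4*v + 11 is independent of I; its normal form modulo I is 75*v**2 - 34*v + 14.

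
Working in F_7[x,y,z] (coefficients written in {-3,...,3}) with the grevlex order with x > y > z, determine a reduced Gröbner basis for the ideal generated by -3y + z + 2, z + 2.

G = {y, z + 2}

f_1 = -3y + z + 2, LT = y.
f_2 = z + 2, LT = z.

The S-polynomials (S(f_1,f_2)) all reduce to 0 modulo the current basis, so we have a Gröbner basis.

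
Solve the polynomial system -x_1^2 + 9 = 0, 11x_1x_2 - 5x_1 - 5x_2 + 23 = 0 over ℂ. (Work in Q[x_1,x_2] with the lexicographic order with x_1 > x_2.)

Compute a lex Gröbner basis by Buchberger's algorithm.
f_1 = -x_1^2 + 9, LT = x_1^2.
f_2 = 11x_1x_2 - 5x_1 - 5x_2 + 23, LT = x_1x_2.

S(f_1,f_2): lcm = x_1^2x_2. S = 5/11x_1^2 + 5/11x_1x_2 - 23/11x_1 - 9x_2.
  leading term x_1^2: subtract (-5/11)·f_1 from 5/11x_1^2 + 5/11x_1x_2 - 23/11x_1 - 9x_2 → 5/11x_1x_2 - 23/11x_1 - 9x_2 + 45/11
  leading term x_1x_2: subtract (5/121)·f_2 from 5/11x_1x_2 - 23/11x_1 - 9x_2 + 45/11 → -228/121x_1 - 1064/121x_2 + 380/121
  leading term x_1: no divisor's leading term divides it; move -228/121x_1 to the remainder.
  leading term x_2: no divisor's leading term divides it; move -1064/121x_2 to the remainder.
  leading term 1: no divisor's leading term divides it; move 380/121 to the remainder.
  remainder -228/121x_1 - 1064/121x_2 + 380/121 ≠ 0; add h_3 = -228/121x_1 - 1064/121x_2 + 380/121 to the basis.

S(f_2,h_3): lcm = x_1x_2. S = -5/11x_1 - 14/3x_2^2 + 40/33x_2 + 23/11.
  leading term x_1: subtract (55/228)·h_3 from -5/11x_1 - 14/3x_2^2 + 40/33x_2 + 23/11 → -14/3x_2^2 + 10/3x_2 + 4/3
  leading term x_2^2: no divisor's leading term divides it; move -14/3x_2^2 to the remainder.
  leading term x_2: no divisor's leading term divides it; move 10/3x_2 to the remainder.
  leading term 1: no divisor's leading term divides it; move 4/3 to the remainder.
  remainder -14/3x_2^2 + 10/3x_2 + 4/3 ≠ 0; add h_4 = -14/3x_2^2 + 10/3x_2 + 4/3 to the basis.

The other S-polynomials (S(f_1,h_3), S(f_1,h_4), S(f_2,h_4), S(h_3,h_4)) all reduce to 0 modulo the current basis, so we have a Gröbner basis.
Inter-reduce: drop elements whose leading term is divisible by another's, tail-reduce, and make monic.
Reduced Gröbner basis: {x_1 + 14/3x_2 - 5/3, x_2^2 - 5/7x_2 - 2/7}.

From the last basis element, x_2^2 - 5/7x_2 - 2/7 = 0, so x_2 takes values in {-2/7, 1}. Each choice, substituted upward through the basis, yields the corresponding point(s) of the solution set.
  x_2 = -2/7: the earlier basis element becomes x_1 - 3 = 0, giving x_1 = 3 — point (3, -2/7).
  x_2 = 1: the earlier basis element becomes x_1 + 3 = 0, giving x_1 = -3 — point (-3, 1).
Each listed point satisfies every original equation (direct substitution).

{(3, -2/7), (-3, 1)}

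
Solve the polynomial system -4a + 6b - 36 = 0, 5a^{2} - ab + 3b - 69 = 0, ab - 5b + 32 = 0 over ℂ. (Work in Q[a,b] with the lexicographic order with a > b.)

{(-3, 4)}

Compute a lex Gröbner basis by Buchberger's algorithm.
f_1 = -4a + 6b - 36, LT = a.
f_2 = 5a^{2} - ab + 3b - 69, LT = a^{2}.
f_3 = ab - 5b + 32, LT = ab.

S(f_1,f_2): lcm = a^{2}. S = -\tfrac{13}{10}ab + 9a - \tfrac{3}{5}b + \tfrac{69}{5}.
  reduce S modulo (f_1, f_2, f_3):
  remainder -\tfrac{39}{20}b^{2} + \tfrac{123}{5}b - \tfrac{336}{5} ≠ 0; add h_4 = -\tfrac{39}{20}b^{2} + \tfrac{123}{5}b - \tfrac{336}{5} to the basis.

S(f_1,f_3): lcm = ab. S = -\tfrac{3}{2}b^{2} + 14b - 32.
  reduce S modulo (f_1, f_2, f_3, h_4):
  remainder -\tfrac{64}{13}b + \tfrac{256}{13} ≠ 0; add h_5 = -\tfrac{64}{13}b + \tfrac{256}{13} to the basis.

The other S-polynomials (S(f_2,f_3), S(f_1,h_4), S(f_2,h_4), S(f_3,h_4), S(f_1,h_5), S(f_2,h_5), S(f_3,h_5), S(h_4,h_5)) all reduce to 0 modulo the current basis, so we have a Gröbner basis.
Inter-reduce: drop elements whose leading term is divisible by another's, tail-reduce, and make monic.
Reduced Gröbner basis: {a + 3, b - 4}.

Elimination: the polynomial b - 4 lies in the elimination ideal for b, so b ∈ {4}. For each such b, the remaining basis elements (now univariate) give the rest of the solution.
  b = 4: the earlier basis element becomes a + 3 = 0, giving a = -3 — point (-3, 4).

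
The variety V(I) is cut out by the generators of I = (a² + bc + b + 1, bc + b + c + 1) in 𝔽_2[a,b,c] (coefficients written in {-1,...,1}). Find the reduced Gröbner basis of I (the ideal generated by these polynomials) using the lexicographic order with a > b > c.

G = {a² + c, bc + b + c + 1}

f_1 = a² + bc + b + 1, LT = a².
f_2 = bc + b + c + 1, LT = bc.

The S-polynomials (S(f_1,f_2)) all reduce to 0 modulo the current basis, so we have a Gröbner basis.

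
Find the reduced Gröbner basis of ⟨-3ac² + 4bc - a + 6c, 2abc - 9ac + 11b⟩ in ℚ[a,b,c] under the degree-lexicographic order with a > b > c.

G = {a²b - 9/2a² - 297/4ac + 22b² + 495/4b, abc - 9/2ac + 11/2b, ac² - 4/3bc + ⅓a - 2c, b²c - ¼ab + 9/8bc + 9/8a - 27/4c}

f_1 = -3ac² + 4bc - a + 6c, LT = ac².
f_2 = 2abc - 9ac + 11b, LT = abc.

S(f_1,f_2): lcm = abc². S = 9/2ac² - 4/3b²c + ⅓ab - 15/2bc.
  leading term ac²: subtract (-3/2)·f_1 from 9/2ac² - 4/3b²c + ⅓ab - 15/2bc → -4/3b²c + ⅓ab - 3/2bc - 3/2a + 9c
  leading term b²c: no divisor's leading term divides it; move -4/3b²c to the remainder.
  leading term ab: no divisor's leading term divides it; move ⅓ab to the remainder.
  leading term bc: no divisor's leading term divides it; move -3/2bc to the remainder.
  leading term a: no divisor's leading term divides it; move -3/2a to the remainder.
  leading term c: no divisor's leading term divides it; move 9c to the remainder.
  remainder -4/3b²c + ⅓ab - 3/2bc - 3/2a + 9c ≠ 0; add g_3 = -4/3b²c + ⅓ab - 3/2bc - 3/2a + 9c to the basis.

S(f_2,g_3): lcm = ab²c. S = ¼a²b - 45/8abc - 9/8a² + 27/4ac + 11/2b².
  leading term a²b: no divisor's leading term divides it; move ¼a²b to the remainder.
  leading term abc: subtract (-45/16)·f_2 from -45/8abc - 9/8a² + 27/4ac + 11/2b² → -9/8a² - 297/16ac + 11/2b² + 495/16b
  leading term a²: no divisor's leading term divides it; move -9/8a² to the remainder.
  leading term ac: no divisor's leading term divides it; move -297/16ac to the remainder.
  leading term b²: no divisor's leading term divides it; move 11/2b² to the remainder.
  leading term b: no divisor's leading term divides it; move 495/16b to the remainder.
  remainder ¼a²b - 9/8a² - 297/16ac + 11/2b² + 495/16b ≠ 0; add g_4 = ¼a²b - 9/8a² - 297/16ac + 11/2b² + 495/16b to the basis.

The other S-polynomials (S(f_1,g_3), S(f_1,g_4), S(f_2,g_4), S(g_3,g_4)) all reduce to 0 modulo the current basis, so we have a Gröbner basis.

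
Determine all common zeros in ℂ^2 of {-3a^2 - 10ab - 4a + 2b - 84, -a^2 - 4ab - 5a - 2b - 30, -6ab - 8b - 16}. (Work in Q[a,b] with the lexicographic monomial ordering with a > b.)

Compute a lex Gröbner basis by Buchberger's algorithm.
f_1 = -3a^2 - 10ab - 4a + 2b - 84, LT = a^2.
f_2 = -a^2 - 4ab - 5a - 2b - 30, LT = a^2.
f_3 = -6ab - 8b - 16, LT = ab.

S(f_1,f_2): lcm = a^2. S = -2/3ab - 11/3a - 8/3b - 2.
  leading term ab: subtract (1/9)·f_3 from -2/3ab - 11/3a - 8/3b - 2 → -11/3a - 16/9b - 2/9
  leading term a: no divisor's leading term divides it; move -11/3a to the remainder.
  leading term b: no divisor's leading term divides it; move -16/9b to the remainder.
  leading term 1: no divisor's leading term divides it; move -2/9 to the remainder.
  remainder -11/3a - 16/9b - 2/9 ≠ 0; add h_4 = -11/3a - 16/9b - 2/9 to the basis.

S(f_1,f_3): lcm = a^2b. S = 10/3ab^2 - 8/3a - 2/3b^2 + 28b.
  leading term ab^2: subtract (-5/9b)·f_3 from 10/3ab^2 - 8/3a - 2/3b^2 + 28b → -8/3a - 46/9b^2 + 172/9b
  leading term a: subtract (8/11)·h_4 from -8/3a - 46/9b^2 + 172/9b → -46/9b^2 + 2020/99b + 16/99
  leading term b^2: no divisor's leading term divides it; move -46/9b^2 to the remainder.
  leading term b: no divisor's leading term divides it; move 2020/99b to the remainder.
  leading term 1: no divisor's leading term divides it; move 16/99 to the remainder.
  remainder -46/9b^2 + 2020/99b + 16/99 ≠ 0; add h_5 = -46/9b^2 + 2020/99b + 16/99 to the basis.

S(f_2,f_3): lcm = a^2b. S = 4ab^2 + 11/3ab - 8/3a + 2b^2 + 30b.
  leading term ab^2: subtract (-2/3b)·f_3 from 4ab^2 + 11/3ab - 8/3a + 2b^2 + 30b → 11/3ab - 8/3a - 10/3b^2 + 58/3b
  leading term ab: subtract (-11/18)·f_3 from 11/3ab - 8/3a - 10/3b^2 + 58/3b → -8/3a - 10/3b^2 + 130/9b - 88/9
  leading term a: subtract (8/11)·h_4 from -8/3a - 10/3b^2 + 130/9b - 88/9 → -10/3b^2 + 1558/99b - 952/99
  leading term b^2: subtract (15/23)·h_5 from -10/3b^2 + 1558/99b - 952/99 → 5534/2277b - 22136/2277
  leading term b: no divisor's leading term divides it; move 5534/2277b to the remainder.
  leading term 1: no divisor's leading term divides it; move -22136/2277 to the remainder.
  remainder 5534/2277b - 22136/2277 ≠ 0; add h_6 = 5534/2277b - 22136/2277 to the basis.

The other S-polynomials (S(f_1,h_4), S(f_2,h_4), S(f_3,h_4), S(f_1,h_5), S(f_2,h_5), S(f_3,h_5), S(h_4,h_5), S(f_1,h_6), S(f_2,h_6), S(f_3,h_6), S(h_4,h_6), S(h_5,h_6)) all reduce to 0 modulo the current basis, so we have a Gröbner basis.
Inter-reduce: drop elements whose leading term is divisible by another's, tail-reduce, and make monic.
Reduced Gröbner basis: {a + 2, b - 4}.

Elimination: the polynomial b - 4 lies in the elimination ideal for b, so b ∈ {4}. For each such b, the remaining basis elements (now univariate) give the rest of the solution.
  b = 4: the earlier basis element becomes a + 2 = 0, giving a = -2 — point (-2, 4).

{(-2, 4)}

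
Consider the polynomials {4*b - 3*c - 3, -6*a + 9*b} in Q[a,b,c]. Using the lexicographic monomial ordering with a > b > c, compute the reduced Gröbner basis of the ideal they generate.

G = {a - 9/8*c - 9/8, b - 3/4*c - 3/4}

f_1 = 4*b - 3*c - 3, LT = b.
f_2 = -6*a + 9*b, LT = a.

The S-polynomials (S(f_1,f_2)) all reduce to 0 modulo the current basis, so we have a Gröbner basis.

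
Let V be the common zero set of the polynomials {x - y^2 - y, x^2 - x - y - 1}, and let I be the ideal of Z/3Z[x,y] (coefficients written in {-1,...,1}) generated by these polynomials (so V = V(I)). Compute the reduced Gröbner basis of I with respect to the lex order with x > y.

f_1 = x - y^2 - y, LT = x.
f_2 = x^2 - x - y - 1, LT = x^2.

S(f_1,f_2): lcm = x^2. S = -xy^2 - xy + x + y + 1.
  reduce S modulo (f_1, f_2):
  remainder -y^4 + y^3 - y + 1 ≠ 0; add g_3 = -y^4 + y^3 - y + 1 to the basis.

The other S-polynomials (S(f_1,g_3), S(f_2,g_3)) all reduce to 0 modulo the current basis, so we have a Gröbner basis.
Inter-reduce: drop elements whose leading term is divisible by another's, tail-reduce, and make monic.

G = {x - y^2 - y, y^4 - y^3 + y - 1}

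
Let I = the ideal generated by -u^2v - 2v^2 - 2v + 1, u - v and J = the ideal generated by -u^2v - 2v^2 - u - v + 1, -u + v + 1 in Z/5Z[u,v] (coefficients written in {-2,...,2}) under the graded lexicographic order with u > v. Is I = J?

No, the ideals differ.

Equality of ideals is decidable: compute both reduced Gröbner bases (unique for the ordering) and check whether they agree.
Buchberger on the first generating set:
f_1 = -u^2v - 2v^2 - 2v + 1, LT = u^2v.
f_2 = u - v, LT = u.

S(f_1,f_2): lcm = u^2v. S = uv^2 + 2v^2 + 2v - 1.
  reduce S modulo (f_1, f_2):
  remainder v^3 + 2v^2 + 2v - 1 ≠ 0; add g_3 = v^3 + 2v^2 + 2v - 1 to the basis.

The other S-polynomials (S(f_1,g_3), S(f_2,g_3)) all reduce to 0 modulo the current basis, so we have a Gröbner basis.
Inter-reduce: drop elements whose leading term is divisible by another's, tail-reduce, and make monic.
Reduced Gröbner basis: {v^3 + 2v^2 + 2v - 1, u - v}.

Buchberger on the second generating set:
h_1 = -u^2v - 2v^2 - u - v + 1, LT = u^2v.
h_2 = -u + v + 1, LT = u.

S(h_1,h_2): lcm = u^2v. S = uv^2 + uv + 2v^2 + u + v - 1.
  reduce S modulo (h_1, h_2):
  remainder v^3 - v^2 - 2v ≠ 0; add k_3 = v^3 - v^2 - 2v to the basis.

The other S-polynomials (S(h_1,k_3), S(h_2,k_3)) all reduce to 0 modulo the current basis, so we have a Gröbner basis.
Inter-reduce: drop elements whose leading term is divisible by another's, tail-reduce, and make monic.
Reduced Gröbner basis: {v^3 - v^2 - 2v, u - v - 1}.

These differ, so the ideals are not equal.
The choice of monomial ordering does not affect the verdict — as long as both bases are computed under the same ordering, their equality decides ideal equality.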